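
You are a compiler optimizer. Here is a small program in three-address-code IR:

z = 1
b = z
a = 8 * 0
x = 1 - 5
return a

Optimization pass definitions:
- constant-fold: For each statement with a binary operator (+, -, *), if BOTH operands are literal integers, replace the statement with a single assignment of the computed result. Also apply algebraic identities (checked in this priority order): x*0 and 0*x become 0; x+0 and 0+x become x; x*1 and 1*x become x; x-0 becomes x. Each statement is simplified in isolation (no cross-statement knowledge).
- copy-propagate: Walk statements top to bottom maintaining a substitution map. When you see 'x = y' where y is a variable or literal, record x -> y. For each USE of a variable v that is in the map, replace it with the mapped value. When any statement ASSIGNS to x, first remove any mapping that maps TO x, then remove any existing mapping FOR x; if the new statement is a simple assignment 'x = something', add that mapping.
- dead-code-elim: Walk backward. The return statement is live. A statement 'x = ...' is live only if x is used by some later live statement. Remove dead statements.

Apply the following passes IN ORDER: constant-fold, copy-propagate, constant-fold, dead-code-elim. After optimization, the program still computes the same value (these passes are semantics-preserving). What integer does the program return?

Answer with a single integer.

Answer: 0

Derivation:
Initial IR:
  z = 1
  b = z
  a = 8 * 0
  x = 1 - 5
  return a
After constant-fold (5 stmts):
  z = 1
  b = z
  a = 0
  x = -4
  return a
After copy-propagate (5 stmts):
  z = 1
  b = 1
  a = 0
  x = -4
  return 0
After constant-fold (5 stmts):
  z = 1
  b = 1
  a = 0
  x = -4
  return 0
After dead-code-elim (1 stmts):
  return 0
Evaluate:
  z = 1  =>  z = 1
  b = z  =>  b = 1
  a = 8 * 0  =>  a = 0
  x = 1 - 5  =>  x = -4
  return a = 0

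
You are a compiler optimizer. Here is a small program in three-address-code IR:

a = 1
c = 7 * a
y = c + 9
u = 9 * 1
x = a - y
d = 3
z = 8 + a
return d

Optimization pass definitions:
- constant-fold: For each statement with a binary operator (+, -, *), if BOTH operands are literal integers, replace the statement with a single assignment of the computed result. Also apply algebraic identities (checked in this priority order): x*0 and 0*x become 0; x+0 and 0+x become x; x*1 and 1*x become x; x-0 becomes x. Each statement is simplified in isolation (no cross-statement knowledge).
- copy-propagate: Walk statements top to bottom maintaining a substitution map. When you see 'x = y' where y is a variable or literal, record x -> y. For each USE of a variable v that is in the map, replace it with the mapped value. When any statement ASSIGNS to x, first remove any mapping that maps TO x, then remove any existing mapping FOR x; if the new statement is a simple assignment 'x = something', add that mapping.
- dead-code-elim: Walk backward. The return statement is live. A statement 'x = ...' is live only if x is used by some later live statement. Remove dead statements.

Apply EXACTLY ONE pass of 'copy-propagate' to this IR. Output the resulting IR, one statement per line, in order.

Applying copy-propagate statement-by-statement:
  [1] a = 1  (unchanged)
  [2] c = 7 * a  -> c = 7 * 1
  [3] y = c + 9  (unchanged)
  [4] u = 9 * 1  (unchanged)
  [5] x = a - y  -> x = 1 - y
  [6] d = 3  (unchanged)
  [7] z = 8 + a  -> z = 8 + 1
  [8] return d  -> return 3
Result (8 stmts):
  a = 1
  c = 7 * 1
  y = c + 9
  u = 9 * 1
  x = 1 - y
  d = 3
  z = 8 + 1
  return 3

Answer: a = 1
c = 7 * 1
y = c + 9
u = 9 * 1
x = 1 - y
d = 3
z = 8 + 1
return 3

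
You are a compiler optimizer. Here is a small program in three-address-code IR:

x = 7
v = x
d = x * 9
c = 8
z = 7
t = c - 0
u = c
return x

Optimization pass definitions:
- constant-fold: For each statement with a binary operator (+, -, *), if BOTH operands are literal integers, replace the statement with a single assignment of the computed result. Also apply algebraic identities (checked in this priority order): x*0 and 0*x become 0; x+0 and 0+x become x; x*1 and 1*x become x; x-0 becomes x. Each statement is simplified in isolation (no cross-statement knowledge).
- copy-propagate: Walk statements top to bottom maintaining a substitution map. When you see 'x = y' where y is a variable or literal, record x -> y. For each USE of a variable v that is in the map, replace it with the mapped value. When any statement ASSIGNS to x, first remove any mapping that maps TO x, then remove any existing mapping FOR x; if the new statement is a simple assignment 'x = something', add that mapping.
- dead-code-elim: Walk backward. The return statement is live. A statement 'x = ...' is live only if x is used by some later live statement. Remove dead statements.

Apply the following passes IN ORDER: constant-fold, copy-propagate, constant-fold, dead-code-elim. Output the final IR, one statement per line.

Answer: return 7

Derivation:
Initial IR:
  x = 7
  v = x
  d = x * 9
  c = 8
  z = 7
  t = c - 0
  u = c
  return x
After constant-fold (8 stmts):
  x = 7
  v = x
  d = x * 9
  c = 8
  z = 7
  t = c
  u = c
  return x
After copy-propagate (8 stmts):
  x = 7
  v = 7
  d = 7 * 9
  c = 8
  z = 7
  t = 8
  u = 8
  return 7
After constant-fold (8 stmts):
  x = 7
  v = 7
  d = 63
  c = 8
  z = 7
  t = 8
  u = 8
  return 7
After dead-code-elim (1 stmts):
  return 7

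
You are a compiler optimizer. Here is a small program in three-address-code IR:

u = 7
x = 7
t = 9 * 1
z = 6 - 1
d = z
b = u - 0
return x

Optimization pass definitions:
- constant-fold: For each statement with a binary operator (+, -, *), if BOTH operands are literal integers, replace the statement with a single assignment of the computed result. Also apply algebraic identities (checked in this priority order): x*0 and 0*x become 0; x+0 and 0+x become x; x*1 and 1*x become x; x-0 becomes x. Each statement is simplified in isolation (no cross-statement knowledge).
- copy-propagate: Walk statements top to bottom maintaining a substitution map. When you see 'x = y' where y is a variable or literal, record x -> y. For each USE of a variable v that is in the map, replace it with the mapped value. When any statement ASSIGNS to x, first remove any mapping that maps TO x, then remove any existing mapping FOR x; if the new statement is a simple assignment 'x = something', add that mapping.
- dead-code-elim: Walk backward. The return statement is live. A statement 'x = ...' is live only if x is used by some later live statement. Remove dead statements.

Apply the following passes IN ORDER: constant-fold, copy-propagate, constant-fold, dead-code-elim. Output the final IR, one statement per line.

Initial IR:
  u = 7
  x = 7
  t = 9 * 1
  z = 6 - 1
  d = z
  b = u - 0
  return x
After constant-fold (7 stmts):
  u = 7
  x = 7
  t = 9
  z = 5
  d = z
  b = u
  return x
After copy-propagate (7 stmts):
  u = 7
  x = 7
  t = 9
  z = 5
  d = 5
  b = 7
  return 7
After constant-fold (7 stmts):
  u = 7
  x = 7
  t = 9
  z = 5
  d = 5
  b = 7
  return 7
After dead-code-elim (1 stmts):
  return 7

Answer: return 7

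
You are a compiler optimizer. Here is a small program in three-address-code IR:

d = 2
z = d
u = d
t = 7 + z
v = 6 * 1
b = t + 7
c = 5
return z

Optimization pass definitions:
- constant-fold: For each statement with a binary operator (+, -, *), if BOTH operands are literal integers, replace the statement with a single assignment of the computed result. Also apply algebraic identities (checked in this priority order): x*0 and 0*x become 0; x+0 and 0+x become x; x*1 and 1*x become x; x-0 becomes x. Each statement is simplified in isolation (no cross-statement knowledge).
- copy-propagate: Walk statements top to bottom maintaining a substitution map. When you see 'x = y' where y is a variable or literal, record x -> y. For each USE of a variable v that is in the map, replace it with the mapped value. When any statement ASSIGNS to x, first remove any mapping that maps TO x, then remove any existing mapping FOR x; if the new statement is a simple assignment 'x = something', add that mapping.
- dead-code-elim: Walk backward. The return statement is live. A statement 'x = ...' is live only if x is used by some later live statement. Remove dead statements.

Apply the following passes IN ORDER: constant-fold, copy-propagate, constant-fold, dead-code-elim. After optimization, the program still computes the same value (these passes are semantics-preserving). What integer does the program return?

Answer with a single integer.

Answer: 2

Derivation:
Initial IR:
  d = 2
  z = d
  u = d
  t = 7 + z
  v = 6 * 1
  b = t + 7
  c = 5
  return z
After constant-fold (8 stmts):
  d = 2
  z = d
  u = d
  t = 7 + z
  v = 6
  b = t + 7
  c = 5
  return z
After copy-propagate (8 stmts):
  d = 2
  z = 2
  u = 2
  t = 7 + 2
  v = 6
  b = t + 7
  c = 5
  return 2
After constant-fold (8 stmts):
  d = 2
  z = 2
  u = 2
  t = 9
  v = 6
  b = t + 7
  c = 5
  return 2
After dead-code-elim (1 stmts):
  return 2
Evaluate:
  d = 2  =>  d = 2
  z = d  =>  z = 2
  u = d  =>  u = 2
  t = 7 + z  =>  t = 9
  v = 6 * 1  =>  v = 6
  b = t + 7  =>  b = 16
  c = 5  =>  c = 5
  return z = 2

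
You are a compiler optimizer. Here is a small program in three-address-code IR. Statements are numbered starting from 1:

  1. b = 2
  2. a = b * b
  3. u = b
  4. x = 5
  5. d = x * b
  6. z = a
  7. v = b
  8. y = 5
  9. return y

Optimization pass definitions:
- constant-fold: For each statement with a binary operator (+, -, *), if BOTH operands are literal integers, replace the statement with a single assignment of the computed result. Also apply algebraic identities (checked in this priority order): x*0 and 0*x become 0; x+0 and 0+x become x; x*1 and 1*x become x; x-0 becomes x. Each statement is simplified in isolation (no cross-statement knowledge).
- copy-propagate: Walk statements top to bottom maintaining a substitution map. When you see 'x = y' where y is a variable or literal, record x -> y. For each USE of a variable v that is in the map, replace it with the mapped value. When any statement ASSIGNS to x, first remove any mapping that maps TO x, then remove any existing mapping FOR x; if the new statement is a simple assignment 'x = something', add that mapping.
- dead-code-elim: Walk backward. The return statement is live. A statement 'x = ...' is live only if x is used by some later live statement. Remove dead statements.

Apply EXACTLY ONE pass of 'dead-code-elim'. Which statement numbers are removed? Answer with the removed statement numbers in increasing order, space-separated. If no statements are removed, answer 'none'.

Backward liveness scan:
Stmt 1 'b = 2': DEAD (b not in live set [])
Stmt 2 'a = b * b': DEAD (a not in live set [])
Stmt 3 'u = b': DEAD (u not in live set [])
Stmt 4 'x = 5': DEAD (x not in live set [])
Stmt 5 'd = x * b': DEAD (d not in live set [])
Stmt 6 'z = a': DEAD (z not in live set [])
Stmt 7 'v = b': DEAD (v not in live set [])
Stmt 8 'y = 5': KEEP (y is live); live-in = []
Stmt 9 'return y': KEEP (return); live-in = ['y']
Removed statement numbers: [1, 2, 3, 4, 5, 6, 7]
Surviving IR:
  y = 5
  return y

Answer: 1 2 3 4 5 6 7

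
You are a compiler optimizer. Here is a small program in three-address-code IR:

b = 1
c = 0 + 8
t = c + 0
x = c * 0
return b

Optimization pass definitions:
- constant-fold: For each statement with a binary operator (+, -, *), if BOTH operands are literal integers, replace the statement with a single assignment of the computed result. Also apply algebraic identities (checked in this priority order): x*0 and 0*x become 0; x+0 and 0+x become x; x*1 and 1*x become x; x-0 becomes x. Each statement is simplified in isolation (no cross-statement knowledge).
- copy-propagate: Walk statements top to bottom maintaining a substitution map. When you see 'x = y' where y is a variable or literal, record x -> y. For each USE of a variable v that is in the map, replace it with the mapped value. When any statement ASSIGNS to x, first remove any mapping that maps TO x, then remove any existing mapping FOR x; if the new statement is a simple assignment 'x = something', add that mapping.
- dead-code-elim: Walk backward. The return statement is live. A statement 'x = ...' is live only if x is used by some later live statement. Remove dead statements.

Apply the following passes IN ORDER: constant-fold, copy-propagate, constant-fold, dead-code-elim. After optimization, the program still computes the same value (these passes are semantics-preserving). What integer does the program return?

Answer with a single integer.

Answer: 1

Derivation:
Initial IR:
  b = 1
  c = 0 + 8
  t = c + 0
  x = c * 0
  return b
After constant-fold (5 stmts):
  b = 1
  c = 8
  t = c
  x = 0
  return b
After copy-propagate (5 stmts):
  b = 1
  c = 8
  t = 8
  x = 0
  return 1
After constant-fold (5 stmts):
  b = 1
  c = 8
  t = 8
  x = 0
  return 1
After dead-code-elim (1 stmts):
  return 1
Evaluate:
  b = 1  =>  b = 1
  c = 0 + 8  =>  c = 8
  t = c + 0  =>  t = 8
  x = c * 0  =>  x = 0
  return b = 1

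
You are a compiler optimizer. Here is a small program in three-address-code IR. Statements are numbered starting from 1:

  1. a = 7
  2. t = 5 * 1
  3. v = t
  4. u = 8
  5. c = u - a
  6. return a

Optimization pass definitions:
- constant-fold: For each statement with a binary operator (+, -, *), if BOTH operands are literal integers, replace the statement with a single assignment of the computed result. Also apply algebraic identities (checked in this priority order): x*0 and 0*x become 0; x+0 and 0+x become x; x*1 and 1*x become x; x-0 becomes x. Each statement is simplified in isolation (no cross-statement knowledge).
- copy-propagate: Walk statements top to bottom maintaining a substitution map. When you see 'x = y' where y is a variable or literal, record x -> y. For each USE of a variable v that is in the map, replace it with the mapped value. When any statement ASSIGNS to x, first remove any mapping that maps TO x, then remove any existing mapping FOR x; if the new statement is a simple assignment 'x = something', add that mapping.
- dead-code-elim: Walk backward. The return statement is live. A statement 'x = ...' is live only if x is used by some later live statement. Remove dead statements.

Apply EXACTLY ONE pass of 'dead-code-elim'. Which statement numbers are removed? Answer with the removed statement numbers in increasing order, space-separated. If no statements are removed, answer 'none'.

Answer: 2 3 4 5

Derivation:
Backward liveness scan:
Stmt 1 'a = 7': KEEP (a is live); live-in = []
Stmt 2 't = 5 * 1': DEAD (t not in live set ['a'])
Stmt 3 'v = t': DEAD (v not in live set ['a'])
Stmt 4 'u = 8': DEAD (u not in live set ['a'])
Stmt 5 'c = u - a': DEAD (c not in live set ['a'])
Stmt 6 'return a': KEEP (return); live-in = ['a']
Removed statement numbers: [2, 3, 4, 5]
Surviving IR:
  a = 7
  return a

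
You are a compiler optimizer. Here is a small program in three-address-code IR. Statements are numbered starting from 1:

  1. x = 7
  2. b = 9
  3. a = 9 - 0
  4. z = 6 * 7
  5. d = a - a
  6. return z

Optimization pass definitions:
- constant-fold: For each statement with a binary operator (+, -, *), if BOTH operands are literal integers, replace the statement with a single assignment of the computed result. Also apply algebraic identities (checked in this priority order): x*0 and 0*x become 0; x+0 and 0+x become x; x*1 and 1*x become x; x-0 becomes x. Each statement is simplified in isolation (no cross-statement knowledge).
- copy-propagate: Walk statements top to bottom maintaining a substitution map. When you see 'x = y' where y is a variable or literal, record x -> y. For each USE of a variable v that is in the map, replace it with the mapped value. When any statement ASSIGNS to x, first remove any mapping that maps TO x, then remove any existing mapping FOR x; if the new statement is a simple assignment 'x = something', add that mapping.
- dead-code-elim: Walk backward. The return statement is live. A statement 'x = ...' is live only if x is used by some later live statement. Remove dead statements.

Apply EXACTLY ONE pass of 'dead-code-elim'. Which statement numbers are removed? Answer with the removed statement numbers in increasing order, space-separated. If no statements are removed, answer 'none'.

Backward liveness scan:
Stmt 1 'x = 7': DEAD (x not in live set [])
Stmt 2 'b = 9': DEAD (b not in live set [])
Stmt 3 'a = 9 - 0': DEAD (a not in live set [])
Stmt 4 'z = 6 * 7': KEEP (z is live); live-in = []
Stmt 5 'd = a - a': DEAD (d not in live set ['z'])
Stmt 6 'return z': KEEP (return); live-in = ['z']
Removed statement numbers: [1, 2, 3, 5]
Surviving IR:
  z = 6 * 7
  return z

Answer: 1 2 3 5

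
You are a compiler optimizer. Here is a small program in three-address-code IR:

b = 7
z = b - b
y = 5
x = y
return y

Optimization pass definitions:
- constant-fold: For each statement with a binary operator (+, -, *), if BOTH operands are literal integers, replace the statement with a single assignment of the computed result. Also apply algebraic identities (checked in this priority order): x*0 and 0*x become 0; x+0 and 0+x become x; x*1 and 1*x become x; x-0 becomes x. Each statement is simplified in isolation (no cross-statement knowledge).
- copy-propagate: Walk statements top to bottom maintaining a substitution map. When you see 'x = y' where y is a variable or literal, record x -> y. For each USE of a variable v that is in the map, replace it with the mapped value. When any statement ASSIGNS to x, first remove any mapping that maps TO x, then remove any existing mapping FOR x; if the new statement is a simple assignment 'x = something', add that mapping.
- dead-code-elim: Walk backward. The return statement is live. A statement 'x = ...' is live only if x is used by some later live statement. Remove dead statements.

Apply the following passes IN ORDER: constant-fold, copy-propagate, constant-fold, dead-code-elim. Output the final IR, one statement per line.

Initial IR:
  b = 7
  z = b - b
  y = 5
  x = y
  return y
After constant-fold (5 stmts):
  b = 7
  z = b - b
  y = 5
  x = y
  return y
After copy-propagate (5 stmts):
  b = 7
  z = 7 - 7
  y = 5
  x = 5
  return 5
After constant-fold (5 stmts):
  b = 7
  z = 0
  y = 5
  x = 5
  return 5
After dead-code-elim (1 stmts):
  return 5

Answer: return 5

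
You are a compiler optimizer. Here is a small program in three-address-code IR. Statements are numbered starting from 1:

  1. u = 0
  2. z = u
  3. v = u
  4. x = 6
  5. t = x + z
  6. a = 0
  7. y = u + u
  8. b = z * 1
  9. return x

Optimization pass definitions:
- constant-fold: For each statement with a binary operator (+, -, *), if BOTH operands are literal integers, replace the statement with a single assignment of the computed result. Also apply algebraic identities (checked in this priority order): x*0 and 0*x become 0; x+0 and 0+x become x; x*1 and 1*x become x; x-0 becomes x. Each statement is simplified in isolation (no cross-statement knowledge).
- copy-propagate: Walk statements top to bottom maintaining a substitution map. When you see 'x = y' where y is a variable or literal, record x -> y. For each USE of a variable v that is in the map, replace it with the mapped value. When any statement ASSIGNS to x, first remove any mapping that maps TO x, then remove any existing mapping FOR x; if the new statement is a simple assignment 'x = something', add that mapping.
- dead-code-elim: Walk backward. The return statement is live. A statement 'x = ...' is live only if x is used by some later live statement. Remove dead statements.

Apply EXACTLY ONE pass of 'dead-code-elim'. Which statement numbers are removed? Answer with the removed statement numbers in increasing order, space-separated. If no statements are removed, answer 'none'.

Answer: 1 2 3 5 6 7 8

Derivation:
Backward liveness scan:
Stmt 1 'u = 0': DEAD (u not in live set [])
Stmt 2 'z = u': DEAD (z not in live set [])
Stmt 3 'v = u': DEAD (v not in live set [])
Stmt 4 'x = 6': KEEP (x is live); live-in = []
Stmt 5 't = x + z': DEAD (t not in live set ['x'])
Stmt 6 'a = 0': DEAD (a not in live set ['x'])
Stmt 7 'y = u + u': DEAD (y not in live set ['x'])
Stmt 8 'b = z * 1': DEAD (b not in live set ['x'])
Stmt 9 'return x': KEEP (return); live-in = ['x']
Removed statement numbers: [1, 2, 3, 5, 6, 7, 8]
Surviving IR:
  x = 6
  return x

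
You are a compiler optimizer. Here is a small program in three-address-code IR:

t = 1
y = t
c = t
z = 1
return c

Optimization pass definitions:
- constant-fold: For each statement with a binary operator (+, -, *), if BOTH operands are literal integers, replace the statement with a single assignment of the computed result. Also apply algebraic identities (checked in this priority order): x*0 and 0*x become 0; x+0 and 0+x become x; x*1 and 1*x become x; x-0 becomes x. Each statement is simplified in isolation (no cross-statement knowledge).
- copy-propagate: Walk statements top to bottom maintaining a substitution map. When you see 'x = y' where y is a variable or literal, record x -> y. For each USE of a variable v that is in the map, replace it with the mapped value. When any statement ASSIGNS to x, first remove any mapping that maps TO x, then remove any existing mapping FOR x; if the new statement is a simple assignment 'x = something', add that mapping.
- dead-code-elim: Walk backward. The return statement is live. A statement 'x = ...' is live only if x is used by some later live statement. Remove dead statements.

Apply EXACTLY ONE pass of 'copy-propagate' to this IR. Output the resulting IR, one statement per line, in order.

Answer: t = 1
y = 1
c = 1
z = 1
return 1

Derivation:
Applying copy-propagate statement-by-statement:
  [1] t = 1  (unchanged)
  [2] y = t  -> y = 1
  [3] c = t  -> c = 1
  [4] z = 1  (unchanged)
  [5] return c  -> return 1
Result (5 stmts):
  t = 1
  y = 1
  c = 1
  z = 1
  return 1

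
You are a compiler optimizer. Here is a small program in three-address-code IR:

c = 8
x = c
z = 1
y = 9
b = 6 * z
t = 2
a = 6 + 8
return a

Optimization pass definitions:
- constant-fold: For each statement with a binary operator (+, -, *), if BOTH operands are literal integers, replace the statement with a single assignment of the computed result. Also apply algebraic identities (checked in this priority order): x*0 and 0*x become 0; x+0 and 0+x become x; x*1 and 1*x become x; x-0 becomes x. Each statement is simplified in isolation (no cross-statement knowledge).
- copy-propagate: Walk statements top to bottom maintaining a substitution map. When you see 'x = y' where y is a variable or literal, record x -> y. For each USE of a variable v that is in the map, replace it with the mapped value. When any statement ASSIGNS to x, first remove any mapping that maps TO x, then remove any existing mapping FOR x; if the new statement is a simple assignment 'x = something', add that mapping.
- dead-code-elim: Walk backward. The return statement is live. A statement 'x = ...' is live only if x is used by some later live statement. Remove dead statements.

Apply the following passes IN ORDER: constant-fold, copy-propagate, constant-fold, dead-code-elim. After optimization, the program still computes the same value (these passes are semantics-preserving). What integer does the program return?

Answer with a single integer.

Initial IR:
  c = 8
  x = c
  z = 1
  y = 9
  b = 6 * z
  t = 2
  a = 6 + 8
  return a
After constant-fold (8 stmts):
  c = 8
  x = c
  z = 1
  y = 9
  b = 6 * z
  t = 2
  a = 14
  return a
After copy-propagate (8 stmts):
  c = 8
  x = 8
  z = 1
  y = 9
  b = 6 * 1
  t = 2
  a = 14
  return 14
After constant-fold (8 stmts):
  c = 8
  x = 8
  z = 1
  y = 9
  b = 6
  t = 2
  a = 14
  return 14
After dead-code-elim (1 stmts):
  return 14
Evaluate:
  c = 8  =>  c = 8
  x = c  =>  x = 8
  z = 1  =>  z = 1
  y = 9  =>  y = 9
  b = 6 * z  =>  b = 6
  t = 2  =>  t = 2
  a = 6 + 8  =>  a = 14
  return a = 14

Answer: 14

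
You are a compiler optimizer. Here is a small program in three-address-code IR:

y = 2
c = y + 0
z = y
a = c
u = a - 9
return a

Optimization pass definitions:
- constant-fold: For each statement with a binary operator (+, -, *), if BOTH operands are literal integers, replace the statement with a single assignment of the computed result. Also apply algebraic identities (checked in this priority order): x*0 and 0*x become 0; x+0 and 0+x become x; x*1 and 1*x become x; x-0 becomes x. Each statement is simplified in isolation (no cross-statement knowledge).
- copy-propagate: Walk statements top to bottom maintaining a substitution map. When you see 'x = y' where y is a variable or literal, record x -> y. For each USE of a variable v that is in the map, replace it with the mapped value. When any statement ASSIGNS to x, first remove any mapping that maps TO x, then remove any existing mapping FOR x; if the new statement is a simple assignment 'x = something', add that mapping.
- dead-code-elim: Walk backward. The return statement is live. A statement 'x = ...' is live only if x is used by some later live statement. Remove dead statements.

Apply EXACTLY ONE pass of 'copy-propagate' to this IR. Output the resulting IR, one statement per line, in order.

Applying copy-propagate statement-by-statement:
  [1] y = 2  (unchanged)
  [2] c = y + 0  -> c = 2 + 0
  [3] z = y  -> z = 2
  [4] a = c  (unchanged)
  [5] u = a - 9  -> u = c - 9
  [6] return a  -> return c
Result (6 stmts):
  y = 2
  c = 2 + 0
  z = 2
  a = c
  u = c - 9
  return c

Answer: y = 2
c = 2 + 0
z = 2
a = c
u = c - 9
return c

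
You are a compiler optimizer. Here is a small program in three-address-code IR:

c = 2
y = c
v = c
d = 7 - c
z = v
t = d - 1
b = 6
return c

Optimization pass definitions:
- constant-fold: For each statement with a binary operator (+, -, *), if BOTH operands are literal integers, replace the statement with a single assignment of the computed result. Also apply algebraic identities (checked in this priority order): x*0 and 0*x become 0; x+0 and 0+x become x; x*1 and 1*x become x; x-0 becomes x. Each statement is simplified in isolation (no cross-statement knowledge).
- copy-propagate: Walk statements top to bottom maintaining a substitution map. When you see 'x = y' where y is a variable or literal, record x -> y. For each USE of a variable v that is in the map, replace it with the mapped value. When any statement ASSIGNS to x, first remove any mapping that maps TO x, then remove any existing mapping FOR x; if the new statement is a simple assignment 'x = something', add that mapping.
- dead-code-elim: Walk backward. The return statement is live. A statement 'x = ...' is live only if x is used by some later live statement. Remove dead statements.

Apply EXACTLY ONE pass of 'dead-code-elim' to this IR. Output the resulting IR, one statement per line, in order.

Applying dead-code-elim statement-by-statement:
  [8] return c  -> KEEP (return); live=['c']
  [7] b = 6  -> DEAD (b not live)
  [6] t = d - 1  -> DEAD (t not live)
  [5] z = v  -> DEAD (z not live)
  [4] d = 7 - c  -> DEAD (d not live)
  [3] v = c  -> DEAD (v not live)
  [2] y = c  -> DEAD (y not live)
  [1] c = 2  -> KEEP; live=[]
Result (2 stmts):
  c = 2
  return c

Answer: c = 2
return c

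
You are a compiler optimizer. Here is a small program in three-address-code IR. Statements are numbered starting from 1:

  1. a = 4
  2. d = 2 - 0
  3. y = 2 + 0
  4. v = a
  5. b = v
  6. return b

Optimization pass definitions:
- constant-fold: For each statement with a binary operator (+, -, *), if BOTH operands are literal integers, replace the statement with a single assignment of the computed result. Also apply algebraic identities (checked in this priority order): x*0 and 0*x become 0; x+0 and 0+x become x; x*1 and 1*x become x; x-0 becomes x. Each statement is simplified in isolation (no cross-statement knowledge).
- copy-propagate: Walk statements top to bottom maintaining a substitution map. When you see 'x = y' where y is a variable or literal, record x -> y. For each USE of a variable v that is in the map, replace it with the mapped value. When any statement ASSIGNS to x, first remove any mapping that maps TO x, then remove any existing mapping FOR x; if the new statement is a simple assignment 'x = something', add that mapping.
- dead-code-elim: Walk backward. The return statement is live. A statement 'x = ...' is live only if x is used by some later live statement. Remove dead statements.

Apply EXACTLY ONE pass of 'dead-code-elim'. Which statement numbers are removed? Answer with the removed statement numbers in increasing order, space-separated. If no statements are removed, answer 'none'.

Backward liveness scan:
Stmt 1 'a = 4': KEEP (a is live); live-in = []
Stmt 2 'd = 2 - 0': DEAD (d not in live set ['a'])
Stmt 3 'y = 2 + 0': DEAD (y not in live set ['a'])
Stmt 4 'v = a': KEEP (v is live); live-in = ['a']
Stmt 5 'b = v': KEEP (b is live); live-in = ['v']
Stmt 6 'return b': KEEP (return); live-in = ['b']
Removed statement numbers: [2, 3]
Surviving IR:
  a = 4
  v = a
  b = v
  return b

Answer: 2 3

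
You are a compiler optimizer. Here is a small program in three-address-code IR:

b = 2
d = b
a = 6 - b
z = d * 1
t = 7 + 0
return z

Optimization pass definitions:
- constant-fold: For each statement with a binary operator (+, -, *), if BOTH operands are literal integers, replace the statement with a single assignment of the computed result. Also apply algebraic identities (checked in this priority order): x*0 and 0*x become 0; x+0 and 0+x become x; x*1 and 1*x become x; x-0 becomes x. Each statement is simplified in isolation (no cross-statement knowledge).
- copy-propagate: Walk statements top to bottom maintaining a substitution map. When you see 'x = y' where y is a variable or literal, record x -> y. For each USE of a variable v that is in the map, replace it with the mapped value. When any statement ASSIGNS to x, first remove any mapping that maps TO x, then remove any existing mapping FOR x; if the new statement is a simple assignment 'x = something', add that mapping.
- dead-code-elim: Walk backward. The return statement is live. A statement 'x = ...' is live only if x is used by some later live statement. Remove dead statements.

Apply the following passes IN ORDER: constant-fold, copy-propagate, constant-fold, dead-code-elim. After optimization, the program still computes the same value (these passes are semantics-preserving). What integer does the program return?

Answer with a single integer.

Initial IR:
  b = 2
  d = b
  a = 6 - b
  z = d * 1
  t = 7 + 0
  return z
After constant-fold (6 stmts):
  b = 2
  d = b
  a = 6 - b
  z = d
  t = 7
  return z
After copy-propagate (6 stmts):
  b = 2
  d = 2
  a = 6 - 2
  z = 2
  t = 7
  return 2
After constant-fold (6 stmts):
  b = 2
  d = 2
  a = 4
  z = 2
  t = 7
  return 2
After dead-code-elim (1 stmts):
  return 2
Evaluate:
  b = 2  =>  b = 2
  d = b  =>  d = 2
  a = 6 - b  =>  a = 4
  z = d * 1  =>  z = 2
  t = 7 + 0  =>  t = 7
  return z = 2

Answer: 2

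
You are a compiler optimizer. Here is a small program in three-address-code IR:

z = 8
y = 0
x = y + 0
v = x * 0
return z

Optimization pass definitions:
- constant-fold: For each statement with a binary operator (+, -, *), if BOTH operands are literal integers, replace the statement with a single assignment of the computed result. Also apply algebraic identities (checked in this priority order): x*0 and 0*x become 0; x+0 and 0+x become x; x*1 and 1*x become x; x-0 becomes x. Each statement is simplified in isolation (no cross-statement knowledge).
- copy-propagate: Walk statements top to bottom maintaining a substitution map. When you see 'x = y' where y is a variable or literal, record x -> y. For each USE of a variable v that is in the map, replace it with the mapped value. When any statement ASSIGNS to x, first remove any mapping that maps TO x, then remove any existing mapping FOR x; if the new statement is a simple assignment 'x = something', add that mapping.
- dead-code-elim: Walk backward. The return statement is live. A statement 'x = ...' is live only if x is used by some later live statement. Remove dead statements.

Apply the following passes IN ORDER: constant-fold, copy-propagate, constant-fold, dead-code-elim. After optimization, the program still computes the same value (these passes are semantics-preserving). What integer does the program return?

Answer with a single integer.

Initial IR:
  z = 8
  y = 0
  x = y + 0
  v = x * 0
  return z
After constant-fold (5 stmts):
  z = 8
  y = 0
  x = y
  v = 0
  return z
After copy-propagate (5 stmts):
  z = 8
  y = 0
  x = 0
  v = 0
  return 8
After constant-fold (5 stmts):
  z = 8
  y = 0
  x = 0
  v = 0
  return 8
After dead-code-elim (1 stmts):
  return 8
Evaluate:
  z = 8  =>  z = 8
  y = 0  =>  y = 0
  x = y + 0  =>  x = 0
  v = x * 0  =>  v = 0
  return z = 8

Answer: 8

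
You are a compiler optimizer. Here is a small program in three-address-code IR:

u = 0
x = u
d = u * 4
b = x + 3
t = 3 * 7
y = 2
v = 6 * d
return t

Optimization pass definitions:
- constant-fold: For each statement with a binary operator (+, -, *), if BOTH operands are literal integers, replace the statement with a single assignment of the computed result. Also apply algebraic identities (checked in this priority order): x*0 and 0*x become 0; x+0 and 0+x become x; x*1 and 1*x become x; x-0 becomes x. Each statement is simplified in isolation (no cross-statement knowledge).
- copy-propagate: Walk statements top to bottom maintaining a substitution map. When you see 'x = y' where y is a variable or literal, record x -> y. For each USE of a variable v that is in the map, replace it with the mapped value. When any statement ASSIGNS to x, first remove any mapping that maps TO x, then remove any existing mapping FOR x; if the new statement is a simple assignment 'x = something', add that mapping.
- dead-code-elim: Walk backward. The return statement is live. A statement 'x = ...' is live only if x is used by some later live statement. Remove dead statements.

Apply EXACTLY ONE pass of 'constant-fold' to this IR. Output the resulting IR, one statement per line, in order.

Applying constant-fold statement-by-statement:
  [1] u = 0  (unchanged)
  [2] x = u  (unchanged)
  [3] d = u * 4  (unchanged)
  [4] b = x + 3  (unchanged)
  [5] t = 3 * 7  -> t = 21
  [6] y = 2  (unchanged)
  [7] v = 6 * d  (unchanged)
  [8] return t  (unchanged)
Result (8 stmts):
  u = 0
  x = u
  d = u * 4
  b = x + 3
  t = 21
  y = 2
  v = 6 * d
  return t

Answer: u = 0
x = u
d = u * 4
b = x + 3
t = 21
y = 2
v = 6 * d
return t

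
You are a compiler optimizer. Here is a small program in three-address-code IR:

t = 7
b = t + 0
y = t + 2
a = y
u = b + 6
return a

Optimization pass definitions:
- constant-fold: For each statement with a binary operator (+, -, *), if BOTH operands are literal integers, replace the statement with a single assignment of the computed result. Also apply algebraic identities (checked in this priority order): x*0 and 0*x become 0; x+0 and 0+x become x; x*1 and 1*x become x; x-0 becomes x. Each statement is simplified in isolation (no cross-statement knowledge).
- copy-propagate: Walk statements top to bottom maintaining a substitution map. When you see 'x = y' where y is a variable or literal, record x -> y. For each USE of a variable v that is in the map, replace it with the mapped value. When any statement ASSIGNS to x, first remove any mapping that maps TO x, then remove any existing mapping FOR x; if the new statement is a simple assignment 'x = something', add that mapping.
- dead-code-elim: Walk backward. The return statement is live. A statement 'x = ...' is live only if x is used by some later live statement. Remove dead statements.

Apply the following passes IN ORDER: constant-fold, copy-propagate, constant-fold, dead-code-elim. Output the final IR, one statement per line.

Answer: y = 9
return y

Derivation:
Initial IR:
  t = 7
  b = t + 0
  y = t + 2
  a = y
  u = b + 6
  return a
After constant-fold (6 stmts):
  t = 7
  b = t
  y = t + 2
  a = y
  u = b + 6
  return a
After copy-propagate (6 stmts):
  t = 7
  b = 7
  y = 7 + 2
  a = y
  u = 7 + 6
  return y
After constant-fold (6 stmts):
  t = 7
  b = 7
  y = 9
  a = y
  u = 13
  return y
After dead-code-elim (2 stmts):
  y = 9
  return y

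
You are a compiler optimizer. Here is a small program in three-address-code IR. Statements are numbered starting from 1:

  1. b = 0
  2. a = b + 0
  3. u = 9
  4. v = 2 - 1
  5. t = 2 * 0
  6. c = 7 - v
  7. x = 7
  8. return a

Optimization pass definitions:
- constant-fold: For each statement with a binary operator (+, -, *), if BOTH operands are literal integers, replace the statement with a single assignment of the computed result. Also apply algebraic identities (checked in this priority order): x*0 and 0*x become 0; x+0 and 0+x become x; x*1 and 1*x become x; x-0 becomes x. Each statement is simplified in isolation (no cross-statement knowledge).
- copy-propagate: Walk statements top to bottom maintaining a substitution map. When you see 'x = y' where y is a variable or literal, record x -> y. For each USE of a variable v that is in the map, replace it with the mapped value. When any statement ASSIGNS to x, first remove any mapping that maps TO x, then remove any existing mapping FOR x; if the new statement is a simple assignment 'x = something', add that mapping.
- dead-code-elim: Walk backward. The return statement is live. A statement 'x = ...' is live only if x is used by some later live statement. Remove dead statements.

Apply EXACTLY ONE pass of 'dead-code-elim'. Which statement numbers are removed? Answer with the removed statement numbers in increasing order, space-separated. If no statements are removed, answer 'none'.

Backward liveness scan:
Stmt 1 'b = 0': KEEP (b is live); live-in = []
Stmt 2 'a = b + 0': KEEP (a is live); live-in = ['b']
Stmt 3 'u = 9': DEAD (u not in live set ['a'])
Stmt 4 'v = 2 - 1': DEAD (v not in live set ['a'])
Stmt 5 't = 2 * 0': DEAD (t not in live set ['a'])
Stmt 6 'c = 7 - v': DEAD (c not in live set ['a'])
Stmt 7 'x = 7': DEAD (x not in live set ['a'])
Stmt 8 'return a': KEEP (return); live-in = ['a']
Removed statement numbers: [3, 4, 5, 6, 7]
Surviving IR:
  b = 0
  a = b + 0
  return a

Answer: 3 4 5 6 7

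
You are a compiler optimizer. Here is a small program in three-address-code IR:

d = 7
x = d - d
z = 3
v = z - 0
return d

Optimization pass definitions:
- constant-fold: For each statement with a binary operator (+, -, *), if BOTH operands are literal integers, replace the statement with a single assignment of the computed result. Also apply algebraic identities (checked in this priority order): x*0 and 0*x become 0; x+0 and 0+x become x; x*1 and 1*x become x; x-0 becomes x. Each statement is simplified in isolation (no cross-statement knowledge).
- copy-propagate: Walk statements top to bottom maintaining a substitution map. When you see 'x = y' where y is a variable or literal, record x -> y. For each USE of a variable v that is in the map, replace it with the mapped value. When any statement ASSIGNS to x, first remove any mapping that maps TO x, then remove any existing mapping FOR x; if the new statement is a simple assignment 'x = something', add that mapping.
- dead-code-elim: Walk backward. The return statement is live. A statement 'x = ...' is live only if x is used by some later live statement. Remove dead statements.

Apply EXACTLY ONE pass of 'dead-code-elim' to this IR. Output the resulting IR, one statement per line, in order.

Applying dead-code-elim statement-by-statement:
  [5] return d  -> KEEP (return); live=['d']
  [4] v = z - 0  -> DEAD (v not live)
  [3] z = 3  -> DEAD (z not live)
  [2] x = d - d  -> DEAD (x not live)
  [1] d = 7  -> KEEP; live=[]
Result (2 stmts):
  d = 7
  return d

Answer: d = 7
return d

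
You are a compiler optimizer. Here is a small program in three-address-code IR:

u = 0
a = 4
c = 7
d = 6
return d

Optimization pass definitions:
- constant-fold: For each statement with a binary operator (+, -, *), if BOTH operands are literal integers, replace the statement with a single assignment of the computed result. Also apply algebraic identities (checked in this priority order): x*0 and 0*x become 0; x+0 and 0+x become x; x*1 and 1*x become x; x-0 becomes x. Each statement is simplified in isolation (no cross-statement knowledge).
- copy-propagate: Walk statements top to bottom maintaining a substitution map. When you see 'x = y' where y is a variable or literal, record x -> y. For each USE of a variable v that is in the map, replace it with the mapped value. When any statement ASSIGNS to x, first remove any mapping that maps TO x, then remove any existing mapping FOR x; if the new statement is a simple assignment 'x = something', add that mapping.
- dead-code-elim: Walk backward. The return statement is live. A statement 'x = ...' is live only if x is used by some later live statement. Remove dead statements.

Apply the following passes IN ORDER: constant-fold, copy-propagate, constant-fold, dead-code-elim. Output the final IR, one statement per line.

Answer: return 6

Derivation:
Initial IR:
  u = 0
  a = 4
  c = 7
  d = 6
  return d
After constant-fold (5 stmts):
  u = 0
  a = 4
  c = 7
  d = 6
  return d
After copy-propagate (5 stmts):
  u = 0
  a = 4
  c = 7
  d = 6
  return 6
After constant-fold (5 stmts):
  u = 0
  a = 4
  c = 7
  d = 6
  return 6
After dead-code-elim (1 stmts):
  return 6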